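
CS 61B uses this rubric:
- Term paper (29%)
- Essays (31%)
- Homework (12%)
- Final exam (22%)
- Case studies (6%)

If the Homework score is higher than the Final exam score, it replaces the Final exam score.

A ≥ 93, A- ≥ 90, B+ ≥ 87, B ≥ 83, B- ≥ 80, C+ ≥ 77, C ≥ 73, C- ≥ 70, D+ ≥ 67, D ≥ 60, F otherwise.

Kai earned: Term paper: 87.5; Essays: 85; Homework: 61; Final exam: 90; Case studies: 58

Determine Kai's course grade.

Homework (61) ≤ Final exam (90), so Final exam stays at 90.
Weighted total:
  Term paper 87.5 × 0.29 = 25.375
  Essays 85 × 0.31 = 26.35
  Homework 61 × 0.12 = 7.32
  Final exam 90 × 0.22 = 19.8
  Case studies 58 × 0.06 = 3.48
Sum = 82.325
82.325 is ≥ 80 and < 83 → B-

B-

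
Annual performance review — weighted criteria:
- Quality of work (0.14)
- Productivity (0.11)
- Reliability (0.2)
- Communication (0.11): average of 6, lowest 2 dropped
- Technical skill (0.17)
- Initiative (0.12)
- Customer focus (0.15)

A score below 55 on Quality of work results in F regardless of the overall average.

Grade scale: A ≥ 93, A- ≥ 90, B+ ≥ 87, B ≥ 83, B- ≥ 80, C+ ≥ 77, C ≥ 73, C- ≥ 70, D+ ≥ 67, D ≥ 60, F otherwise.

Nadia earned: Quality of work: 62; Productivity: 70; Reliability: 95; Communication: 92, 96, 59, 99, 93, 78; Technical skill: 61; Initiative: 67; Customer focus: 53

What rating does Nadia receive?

C-

Communication: drop 59, 78 → average of remaining 4 = 380/4 = 95
Quality of work score 62 ≥ 55: minimum met.
Weighted total:
  Quality of work 62 × 0.14 = 8.68
  Productivity 70 × 0.11 = 7.7
  Reliability 95 × 0.2 = 19
  Communication 95 × 0.11 = 10.45
  Technical skill 61 × 0.17 = 10.37
  Initiative 67 × 0.12 = 8.04
  Customer focus 53 × 0.15 = 7.95
Sum = 72.19
72.19 is ≥ 70 and < 73 → C-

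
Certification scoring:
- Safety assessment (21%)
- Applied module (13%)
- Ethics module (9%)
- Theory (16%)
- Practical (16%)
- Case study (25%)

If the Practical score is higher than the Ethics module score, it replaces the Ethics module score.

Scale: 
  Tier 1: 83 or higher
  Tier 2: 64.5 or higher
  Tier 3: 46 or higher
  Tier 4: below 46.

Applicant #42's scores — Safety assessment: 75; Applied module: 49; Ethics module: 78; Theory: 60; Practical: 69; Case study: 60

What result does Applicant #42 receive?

Practical (69) ≤ Ethics module (78), so Ethics module stays at 78.
Weighted total:
  Safety assessment 75 × 0.21 = 15.75
  Applied module 49 × 0.13 = 6.37
  Ethics module 78 × 0.09 = 7.02
  Theory 60 × 0.16 = 9.6
  Practical 69 × 0.16 = 11.04
  Case study 60 × 0.25 = 15
Sum = 64.78
64.78 is ≥ 64.5 and < 83 → Tier 2

Tier 2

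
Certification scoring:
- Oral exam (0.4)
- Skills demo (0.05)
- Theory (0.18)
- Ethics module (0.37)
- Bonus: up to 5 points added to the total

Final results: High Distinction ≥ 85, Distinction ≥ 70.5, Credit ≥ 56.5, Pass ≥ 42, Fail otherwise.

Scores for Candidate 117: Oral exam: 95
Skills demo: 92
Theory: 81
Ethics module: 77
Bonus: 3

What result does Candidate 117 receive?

High Distinction

Weighted total:
  Oral exam 95 × 0.4 = 38
  Skills demo 92 × 0.05 = 4.6
  Theory 81 × 0.18 = 14.58
  Ethics module 77 × 0.37 = 28.49
Sum = 85.67
Bonus: 85.67 + 3 = 88.67
88.67 ≥ 85 → High Distinction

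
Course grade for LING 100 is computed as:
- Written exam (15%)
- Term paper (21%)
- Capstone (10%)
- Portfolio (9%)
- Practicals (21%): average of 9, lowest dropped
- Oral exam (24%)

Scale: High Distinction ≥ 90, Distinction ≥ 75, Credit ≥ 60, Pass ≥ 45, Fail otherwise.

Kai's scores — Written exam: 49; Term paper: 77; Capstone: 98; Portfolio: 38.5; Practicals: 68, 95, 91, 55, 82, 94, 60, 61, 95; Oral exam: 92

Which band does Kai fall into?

Distinction

Practicals: drop 55 → average of remaining 8 = 646/8 = 80.75
Weighted total:
  Written exam 49 × 0.15 = 7.35
  Term paper 77 × 0.21 = 16.17
  Capstone 98 × 0.1 = 9.8
  Portfolio 38.5 × 0.09 = 3.465
  Practicals 80.75 × 0.21 = 16.9575
  Oral exam 92 × 0.24 = 22.08
Sum = 75.8225
75.8225 is ≥ 75 and < 90 → Distinction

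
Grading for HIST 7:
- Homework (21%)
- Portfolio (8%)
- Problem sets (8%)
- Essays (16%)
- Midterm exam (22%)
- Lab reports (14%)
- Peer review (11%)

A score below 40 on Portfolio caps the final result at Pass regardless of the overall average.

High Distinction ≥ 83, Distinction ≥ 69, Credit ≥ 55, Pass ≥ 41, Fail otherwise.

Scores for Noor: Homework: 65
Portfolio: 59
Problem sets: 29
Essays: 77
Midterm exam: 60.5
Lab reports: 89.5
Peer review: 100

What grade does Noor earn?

Portfolio score 59 ≥ 40: minimum met.
Weighted total:
  Homework 65 × 0.21 = 13.65
  Portfolio 59 × 0.08 = 4.72
  Problem sets 29 × 0.08 = 2.32
  Essays 77 × 0.16 = 12.32
  Midterm exam 60.5 × 0.22 = 13.31
  Lab reports 89.5 × 0.14 = 12.53
  Peer review 100 × 0.11 = 11
Sum = 69.85
69.85 is ≥ 69 and < 83 → Distinction

Distinction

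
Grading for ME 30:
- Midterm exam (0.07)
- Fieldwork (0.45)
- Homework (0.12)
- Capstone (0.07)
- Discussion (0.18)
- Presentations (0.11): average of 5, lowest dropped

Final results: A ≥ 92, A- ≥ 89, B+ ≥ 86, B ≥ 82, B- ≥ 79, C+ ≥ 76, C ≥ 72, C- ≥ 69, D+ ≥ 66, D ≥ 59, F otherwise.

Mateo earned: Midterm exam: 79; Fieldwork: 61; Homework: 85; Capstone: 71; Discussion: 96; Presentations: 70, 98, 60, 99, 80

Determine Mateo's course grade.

C

Presentations: drop 60 → average of remaining 4 = 347/4 = 86.75
Weighted total:
  Midterm exam 79 × 0.07 = 5.53
  Fieldwork 61 × 0.45 = 27.45
  Homework 85 × 0.12 = 10.2
  Capstone 71 × 0.07 = 4.97
  Discussion 96 × 0.18 = 17.28
  Presentations 86.75 × 0.11 = 9.5425
Sum = 74.9725
74.9725 is ≥ 72 and < 76 → C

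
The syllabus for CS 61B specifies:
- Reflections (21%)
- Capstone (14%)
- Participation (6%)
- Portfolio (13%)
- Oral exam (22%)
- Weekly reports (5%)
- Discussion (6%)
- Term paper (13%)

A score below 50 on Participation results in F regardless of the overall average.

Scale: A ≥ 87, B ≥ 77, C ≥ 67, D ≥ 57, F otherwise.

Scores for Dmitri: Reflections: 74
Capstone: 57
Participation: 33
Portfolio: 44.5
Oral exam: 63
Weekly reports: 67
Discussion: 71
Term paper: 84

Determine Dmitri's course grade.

Participation score 33 < 50: minimum not met.
Weighted total:
  Reflections 74 × 0.21 = 15.54
  Capstone 57 × 0.14 = 7.98
  Participation 33 × 0.06 = 1.98
  Portfolio 44.5 × 0.13 = 5.785
  Oral exam 63 × 0.22 = 13.86
  Weekly reports 67 × 0.05 = 3.35
  Discussion 71 × 0.06 = 4.26
  Term paper 84 × 0.13 = 10.92
Sum = 63.675
Because the Participation minimum was not met, the result is F.

F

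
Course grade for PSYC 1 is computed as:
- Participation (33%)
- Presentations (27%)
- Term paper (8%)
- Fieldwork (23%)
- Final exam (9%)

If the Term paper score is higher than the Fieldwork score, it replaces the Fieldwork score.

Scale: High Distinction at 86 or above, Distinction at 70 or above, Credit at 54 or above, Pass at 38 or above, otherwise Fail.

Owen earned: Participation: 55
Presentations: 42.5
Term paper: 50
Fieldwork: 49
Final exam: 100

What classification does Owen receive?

Credit

Term paper (50) > Fieldwork (49), so Fieldwork counts as 50.
Weighted total:
  Participation 55 × 0.33 = 18.15
  Presentations 42.5 × 0.27 = 11.475
  Term paper 50 × 0.08 = 4
  Fieldwork 50 × 0.23 = 11.5
  Final exam 100 × 0.09 = 9
Sum = 54.125
54.125 is ≥ 54 and < 70 → Credit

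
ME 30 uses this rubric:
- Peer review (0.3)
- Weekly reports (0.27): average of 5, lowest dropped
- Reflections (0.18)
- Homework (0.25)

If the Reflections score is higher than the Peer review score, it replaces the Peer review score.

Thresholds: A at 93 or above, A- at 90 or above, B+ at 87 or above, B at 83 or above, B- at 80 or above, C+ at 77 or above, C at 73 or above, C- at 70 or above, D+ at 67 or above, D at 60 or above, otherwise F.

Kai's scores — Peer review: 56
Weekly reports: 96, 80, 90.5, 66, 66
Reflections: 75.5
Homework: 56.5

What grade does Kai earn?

Weekly reports: drop 66 → average of remaining 4 = 332.5/4 = 83.125
Reflections (75.5) > Peer review (56), so Peer review counts as 75.5.
Weighted total:
  Peer review 75.5 × 0.3 = 22.65
  Weekly reports 83.125 × 0.27 = 22.44375
  Reflections 75.5 × 0.18 = 13.59
  Homework 56.5 × 0.25 = 14.125
Sum = 72.80875
72.80875 is ≥ 70 and < 73 → C-

C-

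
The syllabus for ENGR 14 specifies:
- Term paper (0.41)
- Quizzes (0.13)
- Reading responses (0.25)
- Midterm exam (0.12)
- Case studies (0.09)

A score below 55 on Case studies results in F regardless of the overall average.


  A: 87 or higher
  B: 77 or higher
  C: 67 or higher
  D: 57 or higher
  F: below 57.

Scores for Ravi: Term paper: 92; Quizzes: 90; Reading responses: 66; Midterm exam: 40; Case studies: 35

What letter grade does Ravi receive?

F

Case studies score 35 < 55: minimum not met.
Weighted total:
  Term paper 92 × 0.41 = 37.72
  Quizzes 90 × 0.13 = 11.7
  Reading responses 66 × 0.25 = 16.5
  Midterm exam 40 × 0.12 = 4.8
  Case studies 35 × 0.09 = 3.15
Sum = 73.87
Because the Case studies minimum was not met, the result is F.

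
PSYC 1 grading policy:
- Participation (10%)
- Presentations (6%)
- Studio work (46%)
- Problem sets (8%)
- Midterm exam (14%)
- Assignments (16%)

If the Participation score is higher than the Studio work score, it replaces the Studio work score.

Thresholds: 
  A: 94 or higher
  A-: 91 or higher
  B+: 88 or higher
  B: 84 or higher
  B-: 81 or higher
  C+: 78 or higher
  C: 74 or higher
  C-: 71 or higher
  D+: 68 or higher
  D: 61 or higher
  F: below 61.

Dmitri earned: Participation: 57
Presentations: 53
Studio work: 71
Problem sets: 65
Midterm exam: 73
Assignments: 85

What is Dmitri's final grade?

D+

Participation (57) ≤ Studio work (71), so Studio work stays at 71.
Weighted total:
  Participation 57 × 0.1 = 5.7
  Presentations 53 × 0.06 = 3.18
  Studio work 71 × 0.46 = 32.66
  Problem sets 65 × 0.08 = 5.2
  Midterm exam 73 × 0.14 = 10.22
  Assignments 85 × 0.16 = 13.6
Sum = 70.56
70.56 is ≥ 68 and < 71 → D+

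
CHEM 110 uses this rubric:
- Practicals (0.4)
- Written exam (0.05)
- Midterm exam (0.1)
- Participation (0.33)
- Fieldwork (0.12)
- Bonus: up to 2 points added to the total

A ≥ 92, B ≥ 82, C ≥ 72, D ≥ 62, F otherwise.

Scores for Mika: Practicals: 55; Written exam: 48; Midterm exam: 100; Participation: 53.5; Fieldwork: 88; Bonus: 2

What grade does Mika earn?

D

Weighted total:
  Practicals 55 × 0.4 = 22
  Written exam 48 × 0.05 = 2.4
  Midterm exam 100 × 0.1 = 10
  Participation 53.5 × 0.33 = 17.655
  Fieldwork 88 × 0.12 = 10.56
Sum = 62.615
Bonus: 62.615 + 2 = 64.615
64.615 is ≥ 62 and < 72 → D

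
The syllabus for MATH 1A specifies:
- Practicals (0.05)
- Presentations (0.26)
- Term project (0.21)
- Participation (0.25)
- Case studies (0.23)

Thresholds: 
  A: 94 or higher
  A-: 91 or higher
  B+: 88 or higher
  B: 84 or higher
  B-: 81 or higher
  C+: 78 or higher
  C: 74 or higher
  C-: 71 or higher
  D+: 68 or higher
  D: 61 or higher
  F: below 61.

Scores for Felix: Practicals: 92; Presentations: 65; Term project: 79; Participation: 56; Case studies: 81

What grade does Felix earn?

D+

Weighted total:
  Practicals 92 × 0.05 = 4.6
  Presentations 65 × 0.26 = 16.9
  Term project 79 × 0.21 = 16.59
  Participation 56 × 0.25 = 14
  Case studies 81 × 0.23 = 18.63
Sum = 70.72
70.72 is ≥ 68 and < 71 → D+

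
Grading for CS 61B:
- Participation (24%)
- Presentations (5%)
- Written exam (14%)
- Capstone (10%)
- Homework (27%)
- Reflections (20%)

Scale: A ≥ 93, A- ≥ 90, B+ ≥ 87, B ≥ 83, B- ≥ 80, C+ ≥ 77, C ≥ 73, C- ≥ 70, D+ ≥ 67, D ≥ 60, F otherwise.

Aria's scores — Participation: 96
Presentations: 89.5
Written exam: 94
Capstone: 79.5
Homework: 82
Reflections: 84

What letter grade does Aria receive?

B+

Weighted total:
  Participation 96 × 0.24 = 23.04
  Presentations 89.5 × 0.05 = 4.475
  Written exam 94 × 0.14 = 13.16
  Capstone 79.5 × 0.1 = 7.95
  Homework 82 × 0.27 = 22.14
  Reflections 84 × 0.2 = 16.8
Sum = 87.565
87.565 is ≥ 87 and < 90 → B+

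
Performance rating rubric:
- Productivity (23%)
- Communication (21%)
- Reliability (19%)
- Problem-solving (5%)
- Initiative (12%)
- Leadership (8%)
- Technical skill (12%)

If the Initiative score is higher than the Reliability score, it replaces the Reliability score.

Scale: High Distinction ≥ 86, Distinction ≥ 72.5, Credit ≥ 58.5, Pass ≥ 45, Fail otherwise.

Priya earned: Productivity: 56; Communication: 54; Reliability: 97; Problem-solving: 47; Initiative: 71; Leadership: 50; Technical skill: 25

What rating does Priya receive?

Initiative (71) ≤ Reliability (97), so Reliability stays at 97.
Weighted total:
  Productivity 56 × 0.23 = 12.88
  Communication 54 × 0.21 = 11.34
  Reliability 97 × 0.19 = 18.43
  Problem-solving 47 × 0.05 = 2.35
  Initiative 71 × 0.12 = 8.52
  Leadership 50 × 0.08 = 4
  Technical skill 25 × 0.12 = 3
Sum = 60.52
60.52 is ≥ 58.5 and < 72.5 → Credit

Credit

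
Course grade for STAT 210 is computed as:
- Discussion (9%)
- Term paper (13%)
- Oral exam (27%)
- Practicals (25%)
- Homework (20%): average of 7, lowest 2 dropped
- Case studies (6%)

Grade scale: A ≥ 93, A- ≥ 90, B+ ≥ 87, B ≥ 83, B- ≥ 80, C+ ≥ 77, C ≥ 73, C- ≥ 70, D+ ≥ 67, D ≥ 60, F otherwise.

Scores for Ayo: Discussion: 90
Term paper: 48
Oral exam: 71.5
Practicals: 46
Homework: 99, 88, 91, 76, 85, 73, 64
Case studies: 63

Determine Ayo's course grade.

Homework: drop 64, 73 → average of remaining 5 = 439/5 = 87.8
Weighted total:
  Discussion 90 × 0.09 = 8.1
  Term paper 48 × 0.13 = 6.24
  Oral exam 71.5 × 0.27 = 19.305
  Practicals 46 × 0.25 = 11.5
  Homework 87.8 × 0.2 = 17.56
  Case studies 63 × 0.06 = 3.78
Sum = 66.485
66.485 is ≥ 60 and < 67 → D

D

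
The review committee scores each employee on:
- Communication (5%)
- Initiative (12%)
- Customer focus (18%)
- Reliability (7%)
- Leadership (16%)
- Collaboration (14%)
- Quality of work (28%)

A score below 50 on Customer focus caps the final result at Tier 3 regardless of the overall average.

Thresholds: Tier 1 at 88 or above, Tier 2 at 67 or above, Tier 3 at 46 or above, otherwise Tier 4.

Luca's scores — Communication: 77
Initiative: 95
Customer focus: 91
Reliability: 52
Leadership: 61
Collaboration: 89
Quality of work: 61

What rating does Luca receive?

Tier 2

Customer focus score 91 ≥ 50: minimum met.
Weighted total:
  Communication 77 × 0.05 = 3.85
  Initiative 95 × 0.12 = 11.4
  Customer focus 91 × 0.18 = 16.38
  Reliability 52 × 0.07 = 3.64
  Leadership 61 × 0.16 = 9.76
  Collaboration 89 × 0.14 = 12.46
  Quality of work 61 × 0.28 = 17.08
Sum = 74.57
74.57 is ≥ 67 and < 88 → Tier 2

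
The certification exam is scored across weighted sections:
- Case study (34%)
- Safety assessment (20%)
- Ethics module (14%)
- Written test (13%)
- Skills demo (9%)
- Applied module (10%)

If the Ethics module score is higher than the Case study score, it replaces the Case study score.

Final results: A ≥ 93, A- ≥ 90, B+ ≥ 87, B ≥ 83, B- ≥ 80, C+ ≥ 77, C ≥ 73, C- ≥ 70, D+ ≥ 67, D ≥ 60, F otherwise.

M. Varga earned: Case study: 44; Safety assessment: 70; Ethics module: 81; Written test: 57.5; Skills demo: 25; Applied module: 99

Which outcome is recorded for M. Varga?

C-

Ethics module (81) > Case study (44), so Case study counts as 81.
Weighted total:
  Case study 81 × 0.34 = 27.54
  Safety assessment 70 × 0.2 = 14
  Ethics module 81 × 0.14 = 11.34
  Written test 57.5 × 0.13 = 7.475
  Skills demo 25 × 0.09 = 2.25
  Applied module 99 × 0.1 = 9.9
Sum = 72.505
72.505 is ≥ 70 and < 73 → C-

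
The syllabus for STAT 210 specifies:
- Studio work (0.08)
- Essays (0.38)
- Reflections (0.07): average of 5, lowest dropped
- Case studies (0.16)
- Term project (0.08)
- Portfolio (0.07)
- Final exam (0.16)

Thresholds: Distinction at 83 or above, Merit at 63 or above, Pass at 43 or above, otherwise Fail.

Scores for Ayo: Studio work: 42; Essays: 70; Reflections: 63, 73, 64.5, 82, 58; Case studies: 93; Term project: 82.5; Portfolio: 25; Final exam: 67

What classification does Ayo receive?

Merit

Reflections: drop 58 → average of remaining 4 = 282.5/4 = 70.625
Weighted total:
  Studio work 42 × 0.08 = 3.36
  Essays 70 × 0.38 = 26.6
  Reflections 70.625 × 0.07 = 4.94375
  Case studies 93 × 0.16 = 14.88
  Term project 82.5 × 0.08 = 6.6
  Portfolio 25 × 0.07 = 1.75
  Final exam 67 × 0.16 = 10.72
Sum = 68.85375
68.85375 is ≥ 63 and < 83 → Merit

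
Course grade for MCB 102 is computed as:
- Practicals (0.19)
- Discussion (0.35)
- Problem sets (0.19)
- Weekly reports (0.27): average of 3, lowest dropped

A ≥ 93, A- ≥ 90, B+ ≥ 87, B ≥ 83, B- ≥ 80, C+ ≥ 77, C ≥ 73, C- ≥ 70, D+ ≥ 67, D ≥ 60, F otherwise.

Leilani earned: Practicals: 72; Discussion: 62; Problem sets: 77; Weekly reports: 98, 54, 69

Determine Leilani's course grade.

Weekly reports: drop 54 → average of remaining 2 = 167/2 = 83.5
Weighted total:
  Practicals 72 × 0.19 = 13.68
  Discussion 62 × 0.35 = 21.7
  Problem sets 77 × 0.19 = 14.63
  Weekly reports 83.5 × 0.27 = 22.545
Sum = 72.555
72.555 is ≥ 70 and < 73 → C-

C-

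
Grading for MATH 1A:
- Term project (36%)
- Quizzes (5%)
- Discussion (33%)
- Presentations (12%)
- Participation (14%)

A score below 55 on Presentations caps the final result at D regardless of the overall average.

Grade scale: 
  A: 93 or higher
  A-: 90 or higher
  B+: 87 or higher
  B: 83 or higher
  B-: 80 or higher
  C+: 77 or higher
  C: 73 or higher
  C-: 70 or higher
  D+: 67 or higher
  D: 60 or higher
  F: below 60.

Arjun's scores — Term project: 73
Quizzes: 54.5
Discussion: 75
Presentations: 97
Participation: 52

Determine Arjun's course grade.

C-

Presentations score 97 ≥ 55: minimum met.
Weighted total:
  Term project 73 × 0.36 = 26.28
  Quizzes 54.5 × 0.05 = 2.725
  Discussion 75 × 0.33 = 24.75
  Presentations 97 × 0.12 = 11.64
  Participation 52 × 0.14 = 7.28
Sum = 72.675
72.675 is ≥ 70 and < 73 → C-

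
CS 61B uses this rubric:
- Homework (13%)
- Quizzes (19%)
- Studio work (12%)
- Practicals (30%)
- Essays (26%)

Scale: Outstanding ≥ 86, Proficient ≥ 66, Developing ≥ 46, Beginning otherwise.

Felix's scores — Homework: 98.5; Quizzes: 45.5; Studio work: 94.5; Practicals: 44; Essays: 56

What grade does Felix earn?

Developing

Weighted total:
  Homework 98.5 × 0.13 = 12.805
  Quizzes 45.5 × 0.19 = 8.645
  Studio work 94.5 × 0.12 = 11.34
  Practicals 44 × 0.3 = 13.2
  Essays 56 × 0.26 = 14.56
Sum = 60.55
60.55 is ≥ 46 and < 66 → Developing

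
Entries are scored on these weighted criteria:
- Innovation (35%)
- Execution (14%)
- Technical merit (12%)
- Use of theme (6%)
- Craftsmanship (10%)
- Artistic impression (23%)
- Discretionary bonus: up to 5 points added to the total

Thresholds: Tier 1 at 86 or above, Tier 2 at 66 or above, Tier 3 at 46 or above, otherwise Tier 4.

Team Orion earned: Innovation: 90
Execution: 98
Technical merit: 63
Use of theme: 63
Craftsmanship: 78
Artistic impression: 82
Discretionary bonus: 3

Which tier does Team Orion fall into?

Tier 1

Weighted total:
  Innovation 90 × 0.35 = 31.5
  Execution 98 × 0.14 = 13.72
  Technical merit 63 × 0.12 = 7.56
  Use of theme 63 × 0.06 = 3.78
  Craftsmanship 78 × 0.1 = 7.8
  Artistic impression 82 × 0.23 = 18.86
Sum = 83.22
Discretionary bonus: 83.22 + 3 = 86.22
86.22 ≥ 86 → Tier 1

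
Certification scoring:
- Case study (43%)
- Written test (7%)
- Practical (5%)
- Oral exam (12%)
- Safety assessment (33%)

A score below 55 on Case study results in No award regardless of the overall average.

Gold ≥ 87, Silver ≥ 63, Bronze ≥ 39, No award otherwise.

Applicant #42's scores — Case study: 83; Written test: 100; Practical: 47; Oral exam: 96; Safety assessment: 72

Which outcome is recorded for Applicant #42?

Case study score 83 ≥ 55: minimum met.
Weighted total:
  Case study 83 × 0.43 = 35.69
  Written test 100 × 0.07 = 7
  Practical 47 × 0.05 = 2.35
  Oral exam 96 × 0.12 = 11.52
  Safety assessment 72 × 0.33 = 23.76
Sum = 80.32
80.32 is ≥ 63 and < 87 → Silver

Silver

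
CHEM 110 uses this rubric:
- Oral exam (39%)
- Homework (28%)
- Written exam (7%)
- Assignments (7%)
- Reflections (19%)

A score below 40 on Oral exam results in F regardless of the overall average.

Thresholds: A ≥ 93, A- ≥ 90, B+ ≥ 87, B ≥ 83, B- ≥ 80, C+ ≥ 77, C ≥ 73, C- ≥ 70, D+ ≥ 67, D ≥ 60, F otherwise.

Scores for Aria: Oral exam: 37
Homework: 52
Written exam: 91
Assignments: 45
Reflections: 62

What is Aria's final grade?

Oral exam score 37 < 40: minimum not met.
Weighted total:
  Oral exam 37 × 0.39 = 14.43
  Homework 52 × 0.28 = 14.56
  Written exam 91 × 0.07 = 6.37
  Assignments 45 × 0.07 = 3.15
  Reflections 62 × 0.19 = 11.78
Sum = 50.29
Because the Oral exam minimum was not met, the result is F.

F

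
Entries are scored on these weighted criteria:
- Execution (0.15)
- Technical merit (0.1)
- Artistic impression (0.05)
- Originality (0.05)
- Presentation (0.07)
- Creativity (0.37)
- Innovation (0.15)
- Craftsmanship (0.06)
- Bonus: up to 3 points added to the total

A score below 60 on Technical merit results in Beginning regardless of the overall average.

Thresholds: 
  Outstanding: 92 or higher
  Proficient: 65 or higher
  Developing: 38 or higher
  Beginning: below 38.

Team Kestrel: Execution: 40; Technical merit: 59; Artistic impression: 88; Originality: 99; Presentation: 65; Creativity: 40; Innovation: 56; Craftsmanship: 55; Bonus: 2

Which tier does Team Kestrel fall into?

Beginning

Technical merit score 59 < 60: minimum not met.
Weighted total:
  Execution 40 × 0.15 = 6
  Technical merit 59 × 0.1 = 5.9
  Artistic impression 88 × 0.05 = 4.4
  Originality 99 × 0.05 = 4.95
  Presentation 65 × 0.07 = 4.55
  Creativity 40 × 0.37 = 14.8
  Innovation 56 × 0.15 = 8.4
  Craftsmanship 55 × 0.06 = 3.3
Sum = 52.3
Bonus: 52.3 + 2 = 54.3
Because the Technical merit minimum was not met, the result is Beginning.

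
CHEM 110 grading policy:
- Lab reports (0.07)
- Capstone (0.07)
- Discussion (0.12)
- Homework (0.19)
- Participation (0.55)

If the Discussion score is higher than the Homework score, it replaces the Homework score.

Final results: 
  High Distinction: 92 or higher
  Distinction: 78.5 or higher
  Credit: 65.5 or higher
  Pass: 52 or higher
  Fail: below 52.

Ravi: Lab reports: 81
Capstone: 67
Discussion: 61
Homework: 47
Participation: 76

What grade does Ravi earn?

Discussion (61) > Homework (47), so Homework counts as 61.
Weighted total:
  Lab reports 81 × 0.07 = 5.67
  Capstone 67 × 0.07 = 4.69
  Discussion 61 × 0.12 = 7.32
  Homework 61 × 0.19 = 11.59
  Participation 76 × 0.55 = 41.8
Sum = 71.07
71.07 is ≥ 65.5 and < 78.5 → Credit

Credit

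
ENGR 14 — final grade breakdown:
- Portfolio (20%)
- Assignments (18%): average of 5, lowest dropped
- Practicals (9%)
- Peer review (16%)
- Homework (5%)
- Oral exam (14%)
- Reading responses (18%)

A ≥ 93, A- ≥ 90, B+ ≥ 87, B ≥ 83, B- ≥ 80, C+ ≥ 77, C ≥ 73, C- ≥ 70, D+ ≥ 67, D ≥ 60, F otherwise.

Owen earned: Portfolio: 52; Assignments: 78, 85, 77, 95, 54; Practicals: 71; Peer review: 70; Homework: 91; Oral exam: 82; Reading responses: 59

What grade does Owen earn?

Assignments: drop 54 → average of remaining 4 = 335/4 = 83.75
Weighted total:
  Portfolio 52 × 0.2 = 10.4
  Assignments 83.75 × 0.18 = 15.075
  Practicals 71 × 0.09 = 6.39
  Peer review 70 × 0.16 = 11.2
  Homework 91 × 0.05 = 4.55
  Oral exam 82 × 0.14 = 11.48
  Reading responses 59 × 0.18 = 10.62
Sum = 69.715
69.715 is ≥ 67 and < 70 → D+

D+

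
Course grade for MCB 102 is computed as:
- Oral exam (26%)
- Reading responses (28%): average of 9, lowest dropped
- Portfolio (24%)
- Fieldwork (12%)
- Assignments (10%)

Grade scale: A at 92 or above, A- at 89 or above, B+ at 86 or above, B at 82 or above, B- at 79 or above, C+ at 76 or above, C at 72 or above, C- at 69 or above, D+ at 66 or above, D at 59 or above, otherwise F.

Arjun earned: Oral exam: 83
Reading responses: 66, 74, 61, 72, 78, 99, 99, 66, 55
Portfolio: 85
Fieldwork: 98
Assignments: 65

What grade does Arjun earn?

B-

Reading responses: drop 55 → average of remaining 8 = 615/8 = 76.875
Weighted total:
  Oral exam 83 × 0.26 = 21.58
  Reading responses 76.875 × 0.28 = 21.525
  Portfolio 85 × 0.24 = 20.4
  Fieldwork 98 × 0.12 = 11.76
  Assignments 65 × 0.1 = 6.5
Sum = 81.765
81.765 is ≥ 79 and < 82 → B-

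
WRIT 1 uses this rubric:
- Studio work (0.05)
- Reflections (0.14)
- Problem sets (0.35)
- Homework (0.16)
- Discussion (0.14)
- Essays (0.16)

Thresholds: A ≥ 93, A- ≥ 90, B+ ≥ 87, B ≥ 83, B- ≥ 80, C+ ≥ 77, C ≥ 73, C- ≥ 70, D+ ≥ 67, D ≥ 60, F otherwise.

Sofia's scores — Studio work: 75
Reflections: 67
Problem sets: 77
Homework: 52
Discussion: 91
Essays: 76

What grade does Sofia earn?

C

Weighted total:
  Studio work 75 × 0.05 = 3.75
  Reflections 67 × 0.14 = 9.38
  Problem sets 77 × 0.35 = 26.95
  Homework 52 × 0.16 = 8.32
  Discussion 91 × 0.14 = 12.74
  Essays 76 × 0.16 = 12.16
Sum = 73.3
73.3 is ≥ 73 and < 77 → C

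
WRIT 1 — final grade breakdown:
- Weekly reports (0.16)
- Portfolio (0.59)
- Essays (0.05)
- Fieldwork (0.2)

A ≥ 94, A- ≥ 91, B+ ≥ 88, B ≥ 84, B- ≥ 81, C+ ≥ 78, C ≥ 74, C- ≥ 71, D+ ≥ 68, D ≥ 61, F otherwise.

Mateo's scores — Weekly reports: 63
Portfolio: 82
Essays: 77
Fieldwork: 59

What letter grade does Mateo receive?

Weighted total:
  Weekly reports 63 × 0.16 = 10.08
  Portfolio 82 × 0.59 = 48.38
  Essays 77 × 0.05 = 3.85
  Fieldwork 59 × 0.2 = 11.8
Sum = 74.11
74.11 is ≥ 74 and < 78 → C

C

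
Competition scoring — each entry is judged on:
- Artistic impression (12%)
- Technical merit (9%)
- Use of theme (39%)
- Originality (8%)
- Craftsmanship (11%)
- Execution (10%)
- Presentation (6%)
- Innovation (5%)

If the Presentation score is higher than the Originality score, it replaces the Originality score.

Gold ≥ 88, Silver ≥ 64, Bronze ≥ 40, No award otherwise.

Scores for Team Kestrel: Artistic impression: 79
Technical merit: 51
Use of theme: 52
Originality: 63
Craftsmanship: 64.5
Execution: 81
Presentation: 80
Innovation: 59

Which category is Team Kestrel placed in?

Presentation (80) > Originality (63), so Originality counts as 80.
Weighted total:
  Artistic impression 79 × 0.12 = 9.48
  Technical merit 51 × 0.09 = 4.59
  Use of theme 52 × 0.39 = 20.28
  Originality 80 × 0.08 = 6.4
  Craftsmanship 64.5 × 0.11 = 7.095
  Execution 81 × 0.1 = 8.1
  Presentation 80 × 0.06 = 4.8
  Innovation 59 × 0.05 = 2.95
Sum = 63.695
63.695 is ≥ 40 and < 64 → Bronze

Bronze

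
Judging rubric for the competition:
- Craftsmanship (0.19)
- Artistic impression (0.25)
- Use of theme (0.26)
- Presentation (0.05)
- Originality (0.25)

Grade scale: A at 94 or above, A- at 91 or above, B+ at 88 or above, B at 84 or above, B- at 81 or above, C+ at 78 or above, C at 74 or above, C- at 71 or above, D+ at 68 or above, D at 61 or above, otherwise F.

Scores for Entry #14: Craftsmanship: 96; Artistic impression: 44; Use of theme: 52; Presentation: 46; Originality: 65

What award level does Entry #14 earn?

Weighted total:
  Craftsmanship 96 × 0.19 = 18.24
  Artistic impression 44 × 0.25 = 11
  Use of theme 52 × 0.26 = 13.52
  Presentation 46 × 0.05 = 2.3
  Originality 65 × 0.25 = 16.25
Sum = 61.31
61.31 is ≥ 61 and < 68 → D

D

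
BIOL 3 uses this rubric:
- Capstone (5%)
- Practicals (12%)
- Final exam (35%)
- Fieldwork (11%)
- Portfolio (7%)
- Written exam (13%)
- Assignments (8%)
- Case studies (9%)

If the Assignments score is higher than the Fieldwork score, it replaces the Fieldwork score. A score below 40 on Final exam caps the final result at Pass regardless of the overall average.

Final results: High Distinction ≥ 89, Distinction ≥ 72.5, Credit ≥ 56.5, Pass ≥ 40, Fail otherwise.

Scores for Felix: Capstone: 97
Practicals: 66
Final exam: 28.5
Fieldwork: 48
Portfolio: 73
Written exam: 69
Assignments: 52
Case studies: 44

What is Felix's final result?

Assignments (52) > Fieldwork (48), so Fieldwork counts as 52.
Final exam score 28.5 < 40: minimum not met.
Weighted total:
  Capstone 97 × 0.05 = 4.85
  Practicals 66 × 0.12 = 7.92
  Final exam 28.5 × 0.35 = 9.975
  Fieldwork 52 × 0.11 = 5.72
  Portfolio 73 × 0.07 = 5.11
  Written exam 69 × 0.13 = 8.97
  Assignments 52 × 0.08 = 4.16
  Case studies 44 × 0.09 = 3.96
Sum = 50.665
50.665 would be Pass; cap at Pass applies → Pass.

Pass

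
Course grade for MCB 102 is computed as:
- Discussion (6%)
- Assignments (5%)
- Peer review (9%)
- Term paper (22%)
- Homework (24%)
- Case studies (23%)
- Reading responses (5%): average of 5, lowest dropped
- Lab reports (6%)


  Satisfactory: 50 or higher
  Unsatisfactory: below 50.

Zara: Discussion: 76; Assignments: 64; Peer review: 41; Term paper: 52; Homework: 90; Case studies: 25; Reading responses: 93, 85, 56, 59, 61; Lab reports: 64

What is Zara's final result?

Reading responses: drop 56 → average of remaining 4 = 298/4 = 74.5
Weighted total:
  Discussion 76 × 0.06 = 4.56
  Assignments 64 × 0.05 = 3.2
  Peer review 41 × 0.09 = 3.69
  Term paper 52 × 0.22 = 11.44
  Homework 90 × 0.24 = 21.6
  Case studies 25 × 0.23 = 5.75
  Reading responses 74.5 × 0.05 = 3.725
  Lab reports 64 × 0.06 = 3.84
Sum = 57.805
57.805 ≥ 50 → Satisfactory

Satisfactory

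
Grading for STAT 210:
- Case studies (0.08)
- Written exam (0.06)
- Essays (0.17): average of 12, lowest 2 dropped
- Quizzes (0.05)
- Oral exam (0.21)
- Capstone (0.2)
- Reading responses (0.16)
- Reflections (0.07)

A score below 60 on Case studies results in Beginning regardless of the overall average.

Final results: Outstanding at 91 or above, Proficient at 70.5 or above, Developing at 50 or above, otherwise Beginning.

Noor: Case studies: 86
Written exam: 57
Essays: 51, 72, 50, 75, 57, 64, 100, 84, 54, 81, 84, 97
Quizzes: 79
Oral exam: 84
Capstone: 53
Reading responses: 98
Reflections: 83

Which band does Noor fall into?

Proficient

Essays: drop 50, 51 → average of remaining 10 = 768/10 = 76.8
Case studies score 86 ≥ 60: minimum met.
Weighted total:
  Case studies 86 × 0.08 = 6.88
  Written exam 57 × 0.06 = 3.42
  Essays 76.8 × 0.17 = 13.056
  Quizzes 79 × 0.05 = 3.95
  Oral exam 84 × 0.21 = 17.64
  Capstone 53 × 0.2 = 10.6
  Reading responses 98 × 0.16 = 15.68
  Reflections 83 × 0.07 = 5.81
Sum = 77.036
77.036 is ≥ 70.5 and < 91 → Proficient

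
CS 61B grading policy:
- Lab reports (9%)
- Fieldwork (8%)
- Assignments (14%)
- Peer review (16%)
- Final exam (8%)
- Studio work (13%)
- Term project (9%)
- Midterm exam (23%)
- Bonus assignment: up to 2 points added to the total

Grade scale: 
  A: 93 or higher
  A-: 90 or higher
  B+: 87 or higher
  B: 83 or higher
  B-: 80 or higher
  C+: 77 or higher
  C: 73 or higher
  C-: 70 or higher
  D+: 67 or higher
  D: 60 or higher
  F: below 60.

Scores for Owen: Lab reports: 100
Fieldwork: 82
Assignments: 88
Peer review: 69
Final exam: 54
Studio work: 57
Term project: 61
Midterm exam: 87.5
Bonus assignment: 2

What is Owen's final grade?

Weighted total:
  Lab reports 100 × 0.09 = 9
  Fieldwork 82 × 0.08 = 6.56
  Assignments 88 × 0.14 = 12.32
  Peer review 69 × 0.16 = 11.04
  Final exam 54 × 0.08 = 4.32
  Studio work 57 × 0.13 = 7.41
  Term project 61 × 0.09 = 5.49
  Midterm exam 87.5 × 0.23 = 20.125
Sum = 76.265
Bonus assignment: 76.265 + 2 = 78.265
78.265 is ≥ 77 and < 80 → C+

C+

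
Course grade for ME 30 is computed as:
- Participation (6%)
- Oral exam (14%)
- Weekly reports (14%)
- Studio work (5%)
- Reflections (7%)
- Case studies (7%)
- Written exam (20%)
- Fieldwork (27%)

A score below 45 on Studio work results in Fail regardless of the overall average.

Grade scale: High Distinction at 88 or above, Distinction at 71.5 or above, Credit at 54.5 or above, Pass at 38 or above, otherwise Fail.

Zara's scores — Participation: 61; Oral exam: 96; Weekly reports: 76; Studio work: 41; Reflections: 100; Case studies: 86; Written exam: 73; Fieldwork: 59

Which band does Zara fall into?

Studio work score 41 < 45: minimum not met.
Weighted total:
  Participation 61 × 0.06 = 3.66
  Oral exam 96 × 0.14 = 13.44
  Weekly reports 76 × 0.14 = 10.64
  Studio work 41 × 0.05 = 2.05
  Reflections 100 × 0.07 = 7
  Case studies 86 × 0.07 = 6.02
  Written exam 73 × 0.2 = 14.6
  Fieldwork 59 × 0.27 = 15.93
Sum = 73.34
Because the Studio work minimum was not met, the result is Fail.

Fail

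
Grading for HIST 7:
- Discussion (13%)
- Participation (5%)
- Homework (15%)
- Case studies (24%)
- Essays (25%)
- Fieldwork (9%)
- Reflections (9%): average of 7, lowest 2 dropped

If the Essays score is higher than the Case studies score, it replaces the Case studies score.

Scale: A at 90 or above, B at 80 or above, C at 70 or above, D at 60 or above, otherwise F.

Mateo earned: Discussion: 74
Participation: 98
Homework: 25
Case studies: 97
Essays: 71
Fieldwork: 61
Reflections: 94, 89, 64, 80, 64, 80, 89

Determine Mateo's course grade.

C

Reflections: drop 64, 64 → average of remaining 5 = 432/5 = 86.4
Essays (71) ≤ Case studies (97), so Case studies stays at 97.
Weighted total:
  Discussion 74 × 0.13 = 9.62
  Participation 98 × 0.05 = 4.9
  Homework 25 × 0.15 = 3.75
  Case studies 97 × 0.24 = 23.28
  Essays 71 × 0.25 = 17.75
  Fieldwork 61 × 0.09 = 5.49
  Reflections 86.4 × 0.09 = 7.776
Sum = 72.566
72.566 is ≥ 70 and < 80 → C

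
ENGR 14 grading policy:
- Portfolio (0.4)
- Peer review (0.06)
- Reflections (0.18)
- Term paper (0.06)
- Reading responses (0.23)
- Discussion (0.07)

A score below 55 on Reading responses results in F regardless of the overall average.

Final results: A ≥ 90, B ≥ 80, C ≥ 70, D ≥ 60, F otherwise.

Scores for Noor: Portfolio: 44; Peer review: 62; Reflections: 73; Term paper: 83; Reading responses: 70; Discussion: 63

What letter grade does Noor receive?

F

Reading responses score 70 ≥ 55: minimum met.
Weighted total:
  Portfolio 44 × 0.4 = 17.6
  Peer review 62 × 0.06 = 3.72
  Reflections 73 × 0.18 = 13.14
  Term paper 83 × 0.06 = 4.98
  Reading responses 70 × 0.23 = 16.1
  Discussion 63 × 0.07 = 4.41
Sum = 59.95
59.95 < 60 → F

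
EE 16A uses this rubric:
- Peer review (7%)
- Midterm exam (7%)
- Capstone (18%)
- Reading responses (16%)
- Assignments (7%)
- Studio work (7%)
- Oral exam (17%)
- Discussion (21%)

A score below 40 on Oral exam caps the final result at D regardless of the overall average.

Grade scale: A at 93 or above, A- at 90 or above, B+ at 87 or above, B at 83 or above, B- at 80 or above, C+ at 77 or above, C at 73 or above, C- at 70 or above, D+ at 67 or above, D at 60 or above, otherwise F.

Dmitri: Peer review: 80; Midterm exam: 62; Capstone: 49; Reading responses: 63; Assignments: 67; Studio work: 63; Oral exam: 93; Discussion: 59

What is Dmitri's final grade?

D

Oral exam score 93 ≥ 40: minimum met.
Weighted total:
  Peer review 80 × 0.07 = 5.6
  Midterm exam 62 × 0.07 = 4.34
  Capstone 49 × 0.18 = 8.82
  Reading responses 63 × 0.16 = 10.08
  Assignments 67 × 0.07 = 4.69
  Studio work 63 × 0.07 = 4.41
  Oral exam 93 × 0.17 = 15.81
  Discussion 59 × 0.21 = 12.39
Sum = 66.14
66.14 is ≥ 60 and < 67 → D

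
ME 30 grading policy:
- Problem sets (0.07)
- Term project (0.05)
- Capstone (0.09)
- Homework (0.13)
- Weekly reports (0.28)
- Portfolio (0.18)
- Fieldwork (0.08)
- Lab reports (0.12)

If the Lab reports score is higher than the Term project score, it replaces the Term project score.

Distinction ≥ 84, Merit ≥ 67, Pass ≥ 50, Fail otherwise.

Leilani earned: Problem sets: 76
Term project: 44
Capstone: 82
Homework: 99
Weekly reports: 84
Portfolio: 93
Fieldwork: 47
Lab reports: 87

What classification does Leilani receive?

Lab reports (87) > Term project (44), so Term project counts as 87.
Weighted total:
  Problem sets 76 × 0.07 = 5.32
  Term project 87 × 0.05 = 4.35
  Capstone 82 × 0.09 = 7.38
  Homework 99 × 0.13 = 12.87
  Weekly reports 84 × 0.28 = 23.52
  Portfolio 93 × 0.18 = 16.74
  Fieldwork 47 × 0.08 = 3.76
  Lab reports 87 × 0.12 = 10.44
Sum = 84.38
84.38 ≥ 84 → Distinction

Distinction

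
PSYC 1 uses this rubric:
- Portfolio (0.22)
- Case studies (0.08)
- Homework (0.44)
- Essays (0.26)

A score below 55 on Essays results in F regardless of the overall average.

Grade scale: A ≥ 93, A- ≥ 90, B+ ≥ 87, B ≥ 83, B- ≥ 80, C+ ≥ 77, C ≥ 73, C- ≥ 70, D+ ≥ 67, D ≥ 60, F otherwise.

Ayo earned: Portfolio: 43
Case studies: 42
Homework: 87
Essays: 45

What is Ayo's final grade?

F

Essays score 45 < 55: minimum not met.
Weighted total:
  Portfolio 43 × 0.22 = 9.46
  Case studies 42 × 0.08 = 3.36
  Homework 87 × 0.44 = 38.28
  Essays 45 × 0.26 = 11.7
Sum = 62.8
Because the Essays minimum was not met, the result is F.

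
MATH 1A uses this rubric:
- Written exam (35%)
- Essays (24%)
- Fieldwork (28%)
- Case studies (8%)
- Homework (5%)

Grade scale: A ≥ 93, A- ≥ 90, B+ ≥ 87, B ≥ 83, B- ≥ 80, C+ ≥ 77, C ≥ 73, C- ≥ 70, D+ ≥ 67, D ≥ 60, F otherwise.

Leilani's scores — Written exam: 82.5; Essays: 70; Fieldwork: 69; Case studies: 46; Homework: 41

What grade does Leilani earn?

Weighted total:
  Written exam 82.5 × 0.35 = 28.875
  Essays 70 × 0.24 = 16.8
  Fieldwork 69 × 0.28 = 19.32
  Case studies 46 × 0.08 = 3.68
  Homework 41 × 0.05 = 2.05
Sum = 70.725
70.725 is ≥ 70 and < 73 → C-

C-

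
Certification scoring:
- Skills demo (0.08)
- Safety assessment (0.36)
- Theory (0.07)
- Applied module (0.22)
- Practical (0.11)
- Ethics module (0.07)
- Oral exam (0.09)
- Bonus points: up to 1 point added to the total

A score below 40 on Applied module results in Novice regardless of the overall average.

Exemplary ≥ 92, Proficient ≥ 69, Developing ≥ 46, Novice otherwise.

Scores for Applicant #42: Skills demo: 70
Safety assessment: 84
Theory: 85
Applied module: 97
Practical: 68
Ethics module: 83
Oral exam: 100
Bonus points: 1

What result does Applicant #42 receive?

Proficient

Applied module score 97 ≥ 40: minimum met.
Weighted total:
  Skills demo 70 × 0.08 = 5.6
  Safety assessment 84 × 0.36 = 30.24
  Theory 85 × 0.07 = 5.95
  Applied module 97 × 0.22 = 21.34
  Practical 68 × 0.11 = 7.48
  Ethics module 83 × 0.07 = 5.81
  Oral exam 100 × 0.09 = 9
Sum = 85.42
Bonus points: 85.42 + 1 = 86.42
86.42 is ≥ 69 and < 92 → Proficient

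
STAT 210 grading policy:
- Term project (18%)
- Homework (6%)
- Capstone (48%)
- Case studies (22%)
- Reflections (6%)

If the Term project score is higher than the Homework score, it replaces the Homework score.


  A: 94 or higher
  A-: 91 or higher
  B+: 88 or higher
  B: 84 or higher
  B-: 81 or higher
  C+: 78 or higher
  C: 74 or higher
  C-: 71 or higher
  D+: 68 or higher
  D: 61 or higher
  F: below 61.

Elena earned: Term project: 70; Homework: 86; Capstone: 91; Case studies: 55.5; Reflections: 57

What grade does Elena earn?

Term project (70) ≤ Homework (86), so Homework stays at 86.
Weighted total:
  Term project 70 × 0.18 = 12.6
  Homework 86 × 0.06 = 5.16
  Capstone 91 × 0.48 = 43.68
  Case studies 55.5 × 0.22 = 12.21
  Reflections 57 × 0.06 = 3.42
Sum = 77.07
77.07 is ≥ 74 and < 78 → C

C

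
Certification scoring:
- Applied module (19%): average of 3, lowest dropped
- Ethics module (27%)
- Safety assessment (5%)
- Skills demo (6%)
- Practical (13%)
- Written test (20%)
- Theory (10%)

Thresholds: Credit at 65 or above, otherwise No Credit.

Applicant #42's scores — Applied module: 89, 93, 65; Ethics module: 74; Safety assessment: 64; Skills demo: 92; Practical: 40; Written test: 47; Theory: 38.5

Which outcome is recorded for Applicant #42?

No Credit

Applied module: drop 65 → average of remaining 2 = 182/2 = 91
Weighted total:
  Applied module 91 × 0.19 = 17.29
  Ethics module 74 × 0.27 = 19.98
  Safety assessment 64 × 0.05 = 3.2
  Skills demo 92 × 0.06 = 5.52
  Practical 40 × 0.13 = 5.2
  Written test 47 × 0.2 = 9.4
  Theory 38.5 × 0.1 = 3.85
Sum = 64.44
64.44 < 65 → No Credit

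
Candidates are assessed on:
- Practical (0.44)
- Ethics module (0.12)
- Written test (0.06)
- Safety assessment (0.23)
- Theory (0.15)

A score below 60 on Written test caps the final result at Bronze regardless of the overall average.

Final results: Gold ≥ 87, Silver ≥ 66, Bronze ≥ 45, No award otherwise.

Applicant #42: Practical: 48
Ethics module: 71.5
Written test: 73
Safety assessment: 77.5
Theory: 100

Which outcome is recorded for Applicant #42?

Written test score 73 ≥ 60: minimum met.
Weighted total:
  Practical 48 × 0.44 = 21.12
  Ethics module 71.5 × 0.12 = 8.58
  Written test 73 × 0.06 = 4.38
  Safety assessment 77.5 × 0.23 = 17.825
  Theory 100 × 0.15 = 15
Sum = 66.905
66.905 is ≥ 66 and < 87 → Silver

Silver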